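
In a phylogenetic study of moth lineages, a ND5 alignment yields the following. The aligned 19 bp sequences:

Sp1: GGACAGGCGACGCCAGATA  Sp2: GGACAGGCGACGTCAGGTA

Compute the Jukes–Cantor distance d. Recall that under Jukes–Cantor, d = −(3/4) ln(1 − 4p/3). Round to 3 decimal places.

The sequences differ at 2 of 19 sites (13, 17), so p = 2/19 ≈ 0.105263.
d = −(3/4) ln(1 − 4p/3) = −0.75 ln(1 − 0.140351) = −0.75 ln(0.859649)
  = −0.75 × (-0.151231) = 0.113423 substitutions/site.

0.113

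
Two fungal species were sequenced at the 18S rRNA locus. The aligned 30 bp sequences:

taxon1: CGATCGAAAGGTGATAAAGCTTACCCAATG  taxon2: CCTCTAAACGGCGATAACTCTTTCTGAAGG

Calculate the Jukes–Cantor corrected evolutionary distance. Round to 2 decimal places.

0.65

The sequences differ at 13 of 30 sites, so p = 13/30 ≈ 0.433333.
d = −(3/4) ln(1 − 4p/3) = −0.75 ln(1 − 0.577777) = −0.75 ln(0.422223)
  = −0.75 × (-0.862222) = 0.646667 substitutions/site.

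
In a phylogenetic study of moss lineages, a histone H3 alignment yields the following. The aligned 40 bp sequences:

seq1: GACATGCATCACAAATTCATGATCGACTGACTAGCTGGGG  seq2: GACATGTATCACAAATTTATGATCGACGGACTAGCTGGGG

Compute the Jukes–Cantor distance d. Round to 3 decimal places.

The sequences differ at 3 of 40 sites (7, 18, 28), so p = 3/40 = 0.075.
d = −(3/4) ln(1 − 4p/3) = −0.75 ln(1 − 0.1) = −0.75 ln(0.9)
  = −0.75 × (-0.105361) = 0.079021 substitutions/site.

0.079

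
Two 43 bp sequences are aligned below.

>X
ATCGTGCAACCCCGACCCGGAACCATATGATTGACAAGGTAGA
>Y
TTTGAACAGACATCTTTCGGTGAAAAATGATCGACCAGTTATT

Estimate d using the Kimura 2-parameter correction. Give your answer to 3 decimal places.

Of 43 sites, 8 differences are transitions and 14 are transversions, so P = 8/43 ≈ 0.186047 and Q = 14/43 ≈ 0.325581.
Under the Kimura two-parameter model, d = −½ ln(1 − 2P − Q) − ¼ ln(1 − 2Q).
1 − 2P − Q = 0.302325, giving −½ ln(0.302325) = 0.598126.
1 − 2Q = 0.348838, giving −¼ ln(0.348838) = 0.263287.
d = 0.598126 + 0.263287 = 0.861413.

0.861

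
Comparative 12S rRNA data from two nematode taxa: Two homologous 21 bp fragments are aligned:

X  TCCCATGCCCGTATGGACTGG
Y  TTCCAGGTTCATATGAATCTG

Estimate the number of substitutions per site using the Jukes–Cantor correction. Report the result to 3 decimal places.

0.635

The sequences differ at 9 of 21 sites (2, 6, 8, 9, 11, 16, 18, 19, 20), so p = 9/21 ≈ 0.428571.
d = −(3/4) ln(1 − 4p/3) = −0.75 ln(1 − 0.571428) = −0.75 ln(0.428572)
  = −0.75 × (-0.847297) = 0.635473 substitutions/site.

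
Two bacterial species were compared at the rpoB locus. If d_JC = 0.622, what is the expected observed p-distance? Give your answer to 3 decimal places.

0.423

p = (3/4)(1 − e^(−4d/3)) = 0.75 × (1 − e^(-0.829333)) = 0.75 × (1 − 0.436340) = 0.422745.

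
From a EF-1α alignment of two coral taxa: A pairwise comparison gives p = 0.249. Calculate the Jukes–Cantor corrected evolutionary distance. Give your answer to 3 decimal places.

d = −(3/4) ln(1 − 4p/3) = −0.75 ln(1 − 0.332) = −0.75 ln(0.668)
  = −0.75 × (-0.403467) = 0.302600 substitutions/site.

0.303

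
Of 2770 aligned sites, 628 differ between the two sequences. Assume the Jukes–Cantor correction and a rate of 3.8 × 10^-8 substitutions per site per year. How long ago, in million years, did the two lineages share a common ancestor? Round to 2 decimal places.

p = 628/2770 ≈ 0.226715.
d = −(3/4) ln(1 − 4p/3) = −0.75 ln(1 − 0.302287) = −0.75 ln(0.697713)
  = −0.75 × (-0.359947) = 0.269960 substitutions/site.
Under a molecular clock d = 2μt, so t = d/(2μ) = 0.269960 / (2 × 3.8 × 10^-8) = 3.55 million years.

3.55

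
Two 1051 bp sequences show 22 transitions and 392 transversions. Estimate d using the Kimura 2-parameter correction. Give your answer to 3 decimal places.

0.610

P = 22/1051 ≈ 0.020932 and Q = 392/1051 ≈ 0.372978.
Under the Kimura two-parameter model, d = −½ ln(1 − 2P − Q) − ¼ ln(1 − 2Q).
1 − 2P − Q = 0.585158, giving −½ ln(0.585158) = 0.267937.
1 − 2Q = 0.254044, giving −¼ ln(0.254044) = 0.342562.
d = 0.267937 + 0.342562 = 0.610499.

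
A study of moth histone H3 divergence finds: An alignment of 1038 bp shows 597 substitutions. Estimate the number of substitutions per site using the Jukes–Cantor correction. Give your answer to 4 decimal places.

1.0921

p = 597/1038 ≈ 0.575145.
d = −(3/4) ln(1 − 4p/3) = −0.75 ln(1 − 0.76686) = −0.75 ln(0.23314)
  = −0.75 × (-1.456116) = 1.092087 substitutions/site.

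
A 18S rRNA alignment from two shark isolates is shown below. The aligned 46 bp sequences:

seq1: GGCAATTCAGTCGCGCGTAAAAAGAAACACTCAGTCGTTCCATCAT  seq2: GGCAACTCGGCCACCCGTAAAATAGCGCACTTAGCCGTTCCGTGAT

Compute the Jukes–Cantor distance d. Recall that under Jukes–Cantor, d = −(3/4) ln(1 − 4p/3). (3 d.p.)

The sequences differ at 14 of 46 sites, so p = 14/46 ≈ 0.304348.
d = −(3/4) ln(1 − 4p/3) = −0.75 ln(1 − 0.405797) = −0.75 ln(0.594203)
  = −0.75 × (-0.520534) = 0.390401 substitutions/site.

0.390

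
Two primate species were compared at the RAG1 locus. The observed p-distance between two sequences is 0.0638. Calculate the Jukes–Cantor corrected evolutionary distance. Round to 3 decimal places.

0.067

d = −(3/4) ln(1 − 4p/3) = −0.75 ln(1 − 0.085067) = −0.75 ln(0.914933)
  = −0.75 × (-0.088904) = 0.066678 substitutions/site.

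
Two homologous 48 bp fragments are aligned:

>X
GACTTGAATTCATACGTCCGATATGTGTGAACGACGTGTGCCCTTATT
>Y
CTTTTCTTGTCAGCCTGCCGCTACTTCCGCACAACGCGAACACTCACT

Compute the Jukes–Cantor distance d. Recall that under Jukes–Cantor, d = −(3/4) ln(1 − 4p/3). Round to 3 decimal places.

The sequences differ at 24 of 48 sites, so p = 24/48 = 0.5.
d = −(3/4) ln(1 − 4p/3) = −0.75 ln(1 − 0.666667) = −0.75 ln(0.333333)
  = −0.75 × (-1.098613) = 0.823960 substitutions/site.

0.824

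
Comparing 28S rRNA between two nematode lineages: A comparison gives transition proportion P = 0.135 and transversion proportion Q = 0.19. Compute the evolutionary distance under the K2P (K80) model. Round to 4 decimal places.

Under the Kimura two-parameter model, d = −½ ln(1 − 2P − Q) − ¼ ln(1 − 2Q).
1 − 2P − Q = 0.54, giving −½ ln(0.54) = 0.308093.
1 − 2Q = 0.62, giving −¼ ln(0.62) = 0.119509.
d = 0.308093 + 0.119509 = 0.427602.

0.4276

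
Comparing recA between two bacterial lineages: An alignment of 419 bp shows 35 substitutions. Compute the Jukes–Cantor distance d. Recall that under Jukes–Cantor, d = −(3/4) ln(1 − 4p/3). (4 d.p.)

0.0886

p = 35/419 ≈ 0.083532.
d = −(3/4) ln(1 − 4p/3) = −0.75 ln(1 − 0.111376) = −0.75 ln(0.888624)
  = −0.75 × (-0.118081) = 0.088561 substitutions/site.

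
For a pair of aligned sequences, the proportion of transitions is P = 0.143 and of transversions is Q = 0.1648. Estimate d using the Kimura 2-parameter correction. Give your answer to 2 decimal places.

Under the Kimura two-parameter model, d = −½ ln(1 − 2P − Q) − ¼ ln(1 − 2Q).
1 − 2P − Q = 0.5492, giving −½ ln(0.5492) = 0.299646.
1 − 2Q = 0.6704, giving −¼ ln(0.6704) = 0.099970.
d = 0.299646 + 0.099970 = 0.399616.

0.40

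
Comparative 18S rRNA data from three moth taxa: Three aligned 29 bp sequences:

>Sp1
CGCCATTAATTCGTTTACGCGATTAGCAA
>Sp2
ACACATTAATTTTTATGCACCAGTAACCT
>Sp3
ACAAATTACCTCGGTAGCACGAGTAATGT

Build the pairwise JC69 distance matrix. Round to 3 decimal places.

d(Sp1,Sp2) = 0.683, d(Sp1,Sp3) = 0.878, d(Sp2,Sp3) = 0.529

Sp1–Sp2: 13/29 sites differ → p ≈ 0.448276, d = −0.75 ln(1 − 0.597701) = 0.682920 ≈ 0.683.
Sp1–Sp3: 15/29 sites differ → p ≈ 0.517241, d = −0.75 ln(1 − 0.689655) = 0.877553 ≈ 0.878.
Sp2–Sp3: 11/29 sites differ → p ≈ 0.37931, d = −0.75 ln(1 − 0.505747) = 0.528531 ≈ 0.529.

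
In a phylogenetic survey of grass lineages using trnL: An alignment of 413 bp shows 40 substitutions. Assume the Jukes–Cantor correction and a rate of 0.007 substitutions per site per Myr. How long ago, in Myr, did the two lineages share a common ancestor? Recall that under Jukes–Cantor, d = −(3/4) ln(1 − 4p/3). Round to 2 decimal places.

p = 40/413 ≈ 0.096852.
d = −(3/4) ln(1 − 4p/3) = −0.75 ln(1 − 0.129136) = −0.75 ln(0.870864)
  = −0.75 × (-0.138269) = 0.103702 substitutions/site.
Under a molecular clock d = 2μt, so t = d/(2μ) = 0.103702 / (2 × 0.007) = 7.41 Myr.

7.41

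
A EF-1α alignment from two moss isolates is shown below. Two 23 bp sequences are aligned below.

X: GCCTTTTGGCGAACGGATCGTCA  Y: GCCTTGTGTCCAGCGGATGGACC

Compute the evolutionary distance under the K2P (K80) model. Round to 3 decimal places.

0.398

Of 23 sites, 1 differences are transitions and 6 are transversions, so P = 1/23 ≈ 0.043478 and Q = 6/23 ≈ 0.26087.
Under the Kimura two-parameter model, d = −½ ln(1 − 2P − Q) − ¼ ln(1 − 2Q).
1 − 2P − Q = 0.652174, giving −½ ln(0.652174) = 0.213722.
1 − 2Q = 0.47826, giving −¼ ln(0.47826) = 0.184400.
d = 0.213722 + 0.184400 = 0.398122.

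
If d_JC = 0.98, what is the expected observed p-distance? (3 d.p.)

0.547

p = (3/4)(1 − e^(−4d/3)) = 0.75 × (1 − e^(-1.306667)) = 0.75 × (1 − 0.270721) = 0.546959.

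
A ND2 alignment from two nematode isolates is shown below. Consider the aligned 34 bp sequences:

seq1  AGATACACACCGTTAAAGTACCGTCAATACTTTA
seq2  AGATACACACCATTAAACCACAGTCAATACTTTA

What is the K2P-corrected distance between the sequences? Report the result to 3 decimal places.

0.128

Of 34 sites, 2 differences are transitions and 2 are transversions, so P = 2/34 ≈ 0.058824 and Q = 2/34 ≈ 0.058824.
Under the Kimura two-parameter model, d = −½ ln(1 − 2P − Q) − ¼ ln(1 − 2Q).
1 − 2P − Q = 0.823528, giving −½ ln(0.823528) = 0.097079.
1 − 2Q = 0.882352, giving −¼ ln(0.882352) = 0.031291.
d = 0.097079 + 0.031291 = 0.128370.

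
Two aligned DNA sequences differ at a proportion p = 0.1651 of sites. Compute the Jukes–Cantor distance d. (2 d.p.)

d = −(3/4) ln(1 − 4p/3) = −0.75 ln(1 − 0.220133) = −0.75 ln(0.779867)
  = −0.75 × (-0.248632) = 0.186474 substitutions/site.

0.19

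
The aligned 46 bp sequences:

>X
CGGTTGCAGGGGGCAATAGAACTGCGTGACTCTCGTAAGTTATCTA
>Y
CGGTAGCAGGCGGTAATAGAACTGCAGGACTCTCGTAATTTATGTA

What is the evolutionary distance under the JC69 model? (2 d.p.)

The sequences differ at 7 of 46 sites (5, 11, 14, 26, 27, 39, 44), so p = 7/46 ≈ 0.152174.
d = −(3/4) ln(1 − 4p/3) = −0.75 ln(1 − 0.202899) = −0.75 ln(0.797101)
  = −0.75 × (-0.226774) = 0.170081 substitutions/site.

0.17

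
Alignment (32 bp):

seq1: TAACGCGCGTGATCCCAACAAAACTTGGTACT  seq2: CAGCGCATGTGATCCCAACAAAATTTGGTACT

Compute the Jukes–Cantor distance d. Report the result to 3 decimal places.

0.175

The sequences differ at 5 of 32 sites (1, 3, 7, 8, 24), so p = 5/32 = 0.15625.
d = −(3/4) ln(1 − 4p/3) = −0.75 ln(1 − 0.208333) = −0.75 ln(0.791667)
  = −0.75 × (-0.233614) = 0.175211 substitutions/site.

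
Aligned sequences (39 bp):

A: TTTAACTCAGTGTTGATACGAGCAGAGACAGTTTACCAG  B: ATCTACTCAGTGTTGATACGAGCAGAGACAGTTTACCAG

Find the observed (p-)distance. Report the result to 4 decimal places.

The sequences differ at 3 of 39 positions (sites 1, 3, 4).
p = 3/39 = 0.076923… ≈ 0.0769 (to 4 d.p.).

0.0769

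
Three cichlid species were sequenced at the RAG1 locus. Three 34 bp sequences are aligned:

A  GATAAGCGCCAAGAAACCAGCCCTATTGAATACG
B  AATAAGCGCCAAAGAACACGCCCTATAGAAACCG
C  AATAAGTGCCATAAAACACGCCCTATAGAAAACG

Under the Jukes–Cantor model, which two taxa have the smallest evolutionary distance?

A–B: 8/34 differ, p = 0.235, d = 0.282.
A–C: 8/34 differ, p = 0.235, d = 0.282.
B–C: 4/34 differ, p = 0.118, d = 0.128.
The smallest distance is between B and C.

B and C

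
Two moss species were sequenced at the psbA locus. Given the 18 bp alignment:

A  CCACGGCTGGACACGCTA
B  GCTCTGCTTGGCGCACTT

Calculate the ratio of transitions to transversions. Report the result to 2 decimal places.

Transitions are A↔G and C↔T; transversions are all other mismatches.
Transitions: 3. Transversions: 5.
R = 3/5 = 0.60.

0.60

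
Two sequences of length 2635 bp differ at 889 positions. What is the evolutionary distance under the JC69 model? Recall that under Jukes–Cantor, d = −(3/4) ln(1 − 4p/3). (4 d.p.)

p = 889/2635 ≈ 0.337381.
d = −(3/4) ln(1 − 4p/3) = −0.75 ln(1 − 0.449841) = −0.75 ln(0.550159)
  = −0.75 × (-0.597548) = 0.448161 substitutions/site.

0.4482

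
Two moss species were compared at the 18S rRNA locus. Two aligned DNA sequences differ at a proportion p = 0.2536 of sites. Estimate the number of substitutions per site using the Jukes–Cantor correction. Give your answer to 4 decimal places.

d = −(3/4) ln(1 − 4p/3) = −0.75 ln(1 − 0.338133) = −0.75 ln(0.661867)
  = −0.75 × (-0.412691) = 0.309518 substitutions/site.

0.3095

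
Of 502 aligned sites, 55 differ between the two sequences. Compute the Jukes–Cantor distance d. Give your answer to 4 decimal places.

0.1184

p = 55/502 ≈ 0.109562.
d = −(3/4) ln(1 − 4p/3) = −0.75 ln(1 − 0.146083) = −0.75 ln(0.853917)
  = −0.75 × (-0.157921) = 0.118441 substitutions/site.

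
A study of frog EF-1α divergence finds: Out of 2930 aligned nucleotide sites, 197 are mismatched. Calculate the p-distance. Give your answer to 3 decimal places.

0.067

p = 197/2930 = 0.067235… ≈ 0.067 (to 3 d.p.).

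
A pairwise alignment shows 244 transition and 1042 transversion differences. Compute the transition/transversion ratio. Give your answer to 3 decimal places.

0.234

R = 244/1042 = 0.234165… ≈ 0.234 (to 3 d.p.).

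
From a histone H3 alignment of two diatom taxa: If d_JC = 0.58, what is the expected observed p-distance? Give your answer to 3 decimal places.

p = (3/4)(1 − e^(−4d/3)) = 0.75 × (1 − e^(-0.773333)) = 0.75 × (1 − 0.461472) = 0.403896.

0.404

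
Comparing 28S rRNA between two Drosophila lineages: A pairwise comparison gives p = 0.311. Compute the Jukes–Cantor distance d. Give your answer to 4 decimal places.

0.4017

d = −(3/4) ln(1 − 4p/3) = −0.75 ln(1 − 0.414667) = −0.75 ln(0.585333)
  = −0.75 × (-0.535574) = 0.401681 substitutions/site.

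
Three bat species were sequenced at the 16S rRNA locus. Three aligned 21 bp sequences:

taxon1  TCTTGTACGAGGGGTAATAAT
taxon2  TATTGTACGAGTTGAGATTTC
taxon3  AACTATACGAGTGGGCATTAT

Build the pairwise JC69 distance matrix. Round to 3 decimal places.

taxon1–taxon2: 8/21 sites differ → p ≈ 0.380952, d = −0.75 ln(1 − 0.507936) = 0.531860 ≈ 0.532.
taxon1–taxon3: 8/21 sites differ → p ≈ 0.380952, d = −0.75 ln(1 − 0.507936) = 0.531860 ≈ 0.532.
taxon2–taxon3: 8/21 sites differ → p ≈ 0.380952, d = −0.75 ln(1 − 0.507936) = 0.531860 ≈ 0.532.

d(taxon1,taxon2) = 0.532, d(taxon1,taxon3) = 0.532, d(taxon2,taxon3) = 0.532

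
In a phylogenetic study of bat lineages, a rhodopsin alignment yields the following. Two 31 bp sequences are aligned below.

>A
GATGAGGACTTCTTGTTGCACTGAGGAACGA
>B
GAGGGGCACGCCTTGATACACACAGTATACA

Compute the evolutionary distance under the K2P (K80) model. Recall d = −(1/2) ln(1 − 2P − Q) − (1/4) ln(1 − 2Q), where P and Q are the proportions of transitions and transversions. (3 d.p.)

Of 31 sites, 3 differences are transitions and 10 are transversions, so P = 3/31 ≈ 0.096774 and Q = 10/31 ≈ 0.322581.
Under the Kimura two-parameter model, d = −½ ln(1 − 2P − Q) − ¼ ln(1 − 2Q).
1 − 2P − Q = 0.483871, giving −½ ln(0.483871) = 0.362968.
1 − 2Q = 0.354838, giving −¼ ln(0.354838) = 0.259023.
d = 0.362968 + 0.259023 = 0.621991.

0.622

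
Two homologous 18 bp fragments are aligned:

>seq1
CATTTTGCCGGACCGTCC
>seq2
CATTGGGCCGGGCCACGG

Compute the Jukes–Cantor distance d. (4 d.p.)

The sequences differ at 7 of 18 sites (5, 6, 12, 15, 16, 17, 18), so p = 7/18 ≈ 0.388889.
d = −(3/4) ln(1 − 4p/3) = −0.75 ln(1 − 0.518519) = −0.75 ln(0.481481)
  = −0.75 × (-0.730889) = 0.548167 substitutions/site.

0.5482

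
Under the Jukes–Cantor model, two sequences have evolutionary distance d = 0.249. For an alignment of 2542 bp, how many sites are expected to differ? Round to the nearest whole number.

539

Invert JC69: p = (3/4)(1 − e^(−4d/3)) = 0.75 × (1 − e^(-0.332)) = 0.75 × (1 − 0.717487) = 0.211885.
Expected differing sites = pL ≈ 0.211885 × 2542 = 538.61167 ≈ 539.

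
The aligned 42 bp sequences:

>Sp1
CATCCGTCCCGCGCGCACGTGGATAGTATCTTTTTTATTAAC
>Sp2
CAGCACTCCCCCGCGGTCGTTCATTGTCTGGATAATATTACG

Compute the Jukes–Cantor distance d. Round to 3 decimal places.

The sequences differ at 17 of 42 sites, so p = 17/42 ≈ 0.404762.
d = −(3/4) ln(1 − 4p/3) = −0.75 ln(1 − 0.539683) = −0.75 ln(0.460317)
  = −0.75 × (-0.775840) = 0.581880 substitutions/site.

0.582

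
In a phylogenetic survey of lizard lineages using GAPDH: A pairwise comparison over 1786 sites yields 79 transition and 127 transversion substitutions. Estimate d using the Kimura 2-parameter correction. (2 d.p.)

P = 79/1786 ≈ 0.044233 and Q = 127/1786 ≈ 0.071109.
Under the Kimura two-parameter model, d = −½ ln(1 − 2P − Q) − ¼ ln(1 − 2Q).
1 − 2P − Q = 0.840425, giving −½ ln(0.840425) = 0.086924.
1 − 2Q = 0.857782, giving −¼ ln(0.857782) = 0.038351.
d = 0.086924 + 0.038351 = 0.125275.

0.13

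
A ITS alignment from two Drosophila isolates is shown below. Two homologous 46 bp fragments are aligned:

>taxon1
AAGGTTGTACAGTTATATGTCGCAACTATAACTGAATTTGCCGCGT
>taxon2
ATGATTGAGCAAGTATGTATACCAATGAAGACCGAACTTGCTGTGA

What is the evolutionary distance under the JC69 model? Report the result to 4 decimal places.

0.6001

The sequences differ at 19 of 46 sites, so p = 19/46 ≈ 0.413043.
d = −(3/4) ln(1 − 4p/3) = −0.75 ln(1 − 0.550724) = −0.75 ln(0.449276)
  = −0.75 × (-0.800118) = 0.600089 substitutions/site.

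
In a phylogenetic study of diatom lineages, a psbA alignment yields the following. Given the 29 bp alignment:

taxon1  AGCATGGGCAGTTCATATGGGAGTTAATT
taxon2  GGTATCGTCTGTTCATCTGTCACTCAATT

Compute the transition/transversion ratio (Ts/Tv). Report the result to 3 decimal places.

0.429

Transitions are A↔G and C↔T; transversions are all other mismatches.
Transitions: 3. Transversions: 7.
R = 3/7 = 0.428571… ≈ 0.429 (to 3 d.p.).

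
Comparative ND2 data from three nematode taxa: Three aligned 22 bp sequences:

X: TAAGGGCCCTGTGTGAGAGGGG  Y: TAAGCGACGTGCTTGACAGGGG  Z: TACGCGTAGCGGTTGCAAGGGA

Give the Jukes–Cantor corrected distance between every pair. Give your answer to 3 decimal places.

d(X,Y) = 0.339, d(X,Z) = 0.824, d(Y,Z) = 0.497

X–Y: 6/22 sites differ → p ≈ 0.272727, d = −0.75 ln(1 − 0.363636) = 0.338988 ≈ 0.339.
X–Z: 11/22 sites differ → p = 0.5, d = −0.75 ln(1 − 0.666667) = 0.823960 ≈ 0.824.
Y–Z: 8/22 sites differ → p ≈ 0.363636, d = −0.75 ln(1 − 0.484848) = 0.497470 ≈ 0.497.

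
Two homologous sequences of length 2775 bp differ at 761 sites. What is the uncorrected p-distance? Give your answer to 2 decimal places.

p = 761/2775 = 0.274234… ≈ 0.27 (to 2 d.p.).

0.27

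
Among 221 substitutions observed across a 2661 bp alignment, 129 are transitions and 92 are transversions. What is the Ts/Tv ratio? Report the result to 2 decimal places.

1.40

R = 129/92 = 1.402173… ≈ 1.40 (to 2 d.p.).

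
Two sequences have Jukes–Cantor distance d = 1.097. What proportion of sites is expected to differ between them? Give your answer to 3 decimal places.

p = (3/4)(1 − e^(−4d/3)) = 0.75 × (1 − e^(-1.462667)) = 0.75 × (1 − 0.231618) = 0.576287.

0.576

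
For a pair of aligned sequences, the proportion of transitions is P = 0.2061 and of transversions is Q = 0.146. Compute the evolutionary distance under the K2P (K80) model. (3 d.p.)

0.495

Under the Kimura two-parameter model, d = −½ ln(1 − 2P − Q) − ¼ ln(1 − 2Q).
1 − 2P − Q = 0.4418, giving −½ ln(0.4418) = 0.408449.
1 − 2Q = 0.708, giving −¼ ln(0.708) = 0.086328.
d = 0.408449 + 0.086328 = 0.494777.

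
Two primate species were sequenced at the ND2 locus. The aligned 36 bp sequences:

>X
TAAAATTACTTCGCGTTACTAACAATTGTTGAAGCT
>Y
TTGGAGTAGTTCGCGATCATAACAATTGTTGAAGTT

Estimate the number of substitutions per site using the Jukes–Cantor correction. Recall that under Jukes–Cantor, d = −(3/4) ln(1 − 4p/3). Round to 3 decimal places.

The sequences differ at 9 of 36 sites (2, 3, 4, 6, 9, 16, 18, 19, 35), so p = 9/36 = 0.25.
d = −(3/4) ln(1 − 4p/3) = −0.75 ln(1 − 0.333333) = −0.75 ln(0.666667)
  = −0.75 × (-0.405465) = 0.304099 substitutions/site.

0.304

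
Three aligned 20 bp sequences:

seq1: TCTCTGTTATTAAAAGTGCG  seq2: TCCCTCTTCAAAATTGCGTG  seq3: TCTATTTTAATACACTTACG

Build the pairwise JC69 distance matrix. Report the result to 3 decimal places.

seq1–seq2: 9/20 sites differ → p = 0.45, d = −0.75 ln(1 − 0.6) = 0.687218 ≈ 0.687.
seq1–seq3: 7/20 sites differ → p = 0.35, d = −0.75 ln(1 − 0.466667) = 0.471457 ≈ 0.471.
seq2–seq3: 12/20 sites differ → p = 0.6, d = −0.75 ln(1 − 0.8) = 1.207078 ≈ 1.207.

d(seq1,seq2) = 0.687, d(seq1,seq3) = 0.471, d(seq2,seq3) = 1.207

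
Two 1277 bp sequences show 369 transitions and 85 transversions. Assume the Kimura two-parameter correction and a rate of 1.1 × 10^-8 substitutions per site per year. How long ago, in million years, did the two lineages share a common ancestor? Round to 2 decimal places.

25.13

P = 369/1277 ≈ 0.288958 and Q = 85/1277 ≈ 0.066562.
Under the Kimura two-parameter model, d = −½ ln(1 − 2P − Q) − ¼ ln(1 − 2Q).
1 − 2P − Q = 0.355522, giving −½ ln(0.355522) = 0.517084.
1 − 2Q = 0.866876, giving −¼ ln(0.866876) = 0.035715.
d = 0.517084 + 0.035715 = 0.552799.
Under a molecular clock d = 2μt, so t = d/(2μ) = 0.552799 / (2 × 1.1 × 10^-8) = 25.13 million years.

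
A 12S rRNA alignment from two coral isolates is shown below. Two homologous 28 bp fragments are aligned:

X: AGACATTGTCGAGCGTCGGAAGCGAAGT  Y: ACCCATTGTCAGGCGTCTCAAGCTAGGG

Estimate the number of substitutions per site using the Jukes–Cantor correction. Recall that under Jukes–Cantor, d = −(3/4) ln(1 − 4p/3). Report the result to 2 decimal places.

The sequences differ at 9 of 28 sites (2, 3, 11, 12, 18, 19, 24, 26, 28), so p = 9/28 ≈ 0.321429.
d = −(3/4) ln(1 − 4p/3) = −0.75 ln(1 − 0.428572) = −0.75 ln(0.571428)
  = −0.75 × (-0.559617) = 0.419713 substitutions/site.

0.42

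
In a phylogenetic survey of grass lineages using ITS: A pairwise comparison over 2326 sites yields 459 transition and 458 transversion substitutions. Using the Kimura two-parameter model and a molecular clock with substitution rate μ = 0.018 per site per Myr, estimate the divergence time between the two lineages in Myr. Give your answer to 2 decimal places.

15.91

P = 459/2326 ≈ 0.197334 and Q = 458/2326 ≈ 0.196905.
Under the Kimura two-parameter model, d = −½ ln(1 − 2P − Q) − ¼ ln(1 − 2Q).
1 − 2P − Q = 0.408427, giving −½ ln(0.408427) = 0.447721.
1 − 2Q = 0.60619, giving −¼ ln(0.60619) = 0.125140.
d = 0.447721 + 0.125140 = 0.572861.
Under a molecular clock d = 2μt, so t = d/(2μ) = 0.572861 / (2 × 0.018) = 15.91 Myr.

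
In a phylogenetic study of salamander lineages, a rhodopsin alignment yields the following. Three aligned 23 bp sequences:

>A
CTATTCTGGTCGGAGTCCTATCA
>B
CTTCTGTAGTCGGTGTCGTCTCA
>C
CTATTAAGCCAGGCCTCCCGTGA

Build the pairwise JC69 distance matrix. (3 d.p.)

A–B: 7/23 sites differ → p ≈ 0.304348, d = −0.75 ln(1 − 0.405797) = 0.390401 ≈ 0.390.
A–C: 10/23 sites differ → p ≈ 0.434783, d = −0.75 ln(1 − 0.579711) = 0.650110 ≈ 0.650.
B–C: 14/23 sites differ → p ≈ 0.608696, d = −0.75 ln(1 − 0.811595) = 1.251871 ≈ 1.252.

d(A,B) = 0.390, d(A,C) = 0.650, d(B,C) = 1.252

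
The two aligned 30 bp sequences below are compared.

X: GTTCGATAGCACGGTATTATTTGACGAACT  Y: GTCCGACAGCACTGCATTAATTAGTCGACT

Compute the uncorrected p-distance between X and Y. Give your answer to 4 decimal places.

The sequences differ at 10 of 30 positions (sites 3, 7, 13, 15, 20, 23, 24, 25, 26, 27).
p = 10/30 = 0.333333… ≈ 0.3333 (to 4 d.p.).

0.3333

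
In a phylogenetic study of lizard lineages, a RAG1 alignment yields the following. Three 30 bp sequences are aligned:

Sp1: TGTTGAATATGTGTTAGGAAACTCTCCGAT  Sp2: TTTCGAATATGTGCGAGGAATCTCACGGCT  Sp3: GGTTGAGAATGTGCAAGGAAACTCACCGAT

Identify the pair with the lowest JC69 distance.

Sp1–Sp2: 8/30 differ, p = 0.267, d = 0.330.
Sp1–Sp3: 6/30 differ, p = 0.200, d = 0.233.
Sp2–Sp3: 9/30 differ, p = 0.300, d = 0.383.
The smallest distance is between Sp1 and Sp3.

Sp1 and Sp3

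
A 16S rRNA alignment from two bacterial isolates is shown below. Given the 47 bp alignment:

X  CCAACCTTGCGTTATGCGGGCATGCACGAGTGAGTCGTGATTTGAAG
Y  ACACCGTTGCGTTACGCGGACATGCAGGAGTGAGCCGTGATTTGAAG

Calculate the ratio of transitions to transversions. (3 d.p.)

Transitions are A↔G and C↔T; transversions are all other mismatches.
Transitions: 3. Transversions: 4.
R = 3/4 = 0.750.

0.750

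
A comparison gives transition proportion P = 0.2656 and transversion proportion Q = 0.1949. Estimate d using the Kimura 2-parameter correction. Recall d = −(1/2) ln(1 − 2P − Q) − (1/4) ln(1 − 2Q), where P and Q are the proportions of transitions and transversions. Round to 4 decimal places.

Under the Kimura two-parameter model, d = −½ ln(1 − 2P − Q) − ¼ ln(1 − 2Q).
1 − 2P − Q = 0.2739, giving −½ ln(0.2739) = 0.647496.
1 − 2Q = 0.6102, giving −¼ ln(0.6102) = 0.123492.
d = 0.647496 + 0.123492 = 0.770988.

0.7710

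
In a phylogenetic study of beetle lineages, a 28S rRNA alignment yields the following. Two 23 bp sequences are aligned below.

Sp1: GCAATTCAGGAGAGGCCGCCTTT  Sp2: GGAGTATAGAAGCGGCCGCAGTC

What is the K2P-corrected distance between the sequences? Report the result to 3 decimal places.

0.559

Of 23 sites, 4 differences are transitions and 5 are transversions, so P = 4/23 ≈ 0.173913 and Q = 5/23 ≈ 0.217391.
Under the Kimura two-parameter model, d = −½ ln(1 − 2P − Q) − ¼ ln(1 − 2Q).
1 − 2P − Q = 0.434783, giving −½ ln(0.434783) = 0.416454.
1 − 2Q = 0.565218, giving −¼ ln(0.565218) = 0.142636.
d = 0.416454 + 0.142636 = 0.559090.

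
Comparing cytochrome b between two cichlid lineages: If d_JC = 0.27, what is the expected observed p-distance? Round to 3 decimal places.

0.227

p = (3/4)(1 − e^(−4d/3)) = 0.75 × (1 − e^(-0.36)) = 0.75 × (1 − 0.697676) = 0.226743.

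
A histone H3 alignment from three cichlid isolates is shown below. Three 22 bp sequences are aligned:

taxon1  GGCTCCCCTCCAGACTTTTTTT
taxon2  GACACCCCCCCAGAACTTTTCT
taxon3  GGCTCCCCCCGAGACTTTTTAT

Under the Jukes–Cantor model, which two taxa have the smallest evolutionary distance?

taxon1–taxon2: 6/22 differ, p = 0.273, d = 0.339.
taxon1–taxon3: 3/22 differ, p = 0.136, d = 0.151.
taxon2–taxon3: 6/22 differ, p = 0.273, d = 0.339.
The smallest distance is between taxon1 and taxon3.

taxon1 and taxon3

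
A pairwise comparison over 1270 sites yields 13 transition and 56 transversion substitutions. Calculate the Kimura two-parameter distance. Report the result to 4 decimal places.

P = 13/1270 ≈ 0.010236 and Q = 56/1270 ≈ 0.044094.
Under the Kimura two-parameter model, d = −½ ln(1 − 2P − Q) − ¼ ln(1 − 2Q).
1 − 2P − Q = 0.935434, giving −½ ln(0.935434) = 0.033372.
1 − 2Q = 0.911812, giving −¼ ln(0.911812) = 0.023080.
d = 0.033372 + 0.023080 = 0.056452.

0.0565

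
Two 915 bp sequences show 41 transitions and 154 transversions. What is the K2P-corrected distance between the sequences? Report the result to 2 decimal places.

0.25

P = 41/915 ≈ 0.044809 and Q = 154/915 ≈ 0.168306.
Under the Kimura two-parameter model, d = −½ ln(1 − 2P − Q) − ¼ ln(1 − 2Q).
1 − 2P − Q = 0.742076, giving −½ ln(0.742076) = 0.149152.
1 − 2Q = 0.663388, giving −¼ ln(0.663388) = 0.102599.
d = 0.149152 + 0.102599 = 0.251751.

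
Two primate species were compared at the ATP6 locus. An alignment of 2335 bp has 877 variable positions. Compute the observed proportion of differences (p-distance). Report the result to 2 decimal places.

0.38

p = 877/2335 = 0.375588… ≈ 0.38 (to 2 d.p.).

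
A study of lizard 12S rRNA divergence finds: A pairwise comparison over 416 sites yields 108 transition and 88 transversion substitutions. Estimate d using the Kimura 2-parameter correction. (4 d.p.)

P = 108/416 ≈ 0.259615 and Q = 88/416 ≈ 0.211538.
Under the Kimura two-parameter model, d = −½ ln(1 − 2P − Q) − ¼ ln(1 − 2Q).
1 − 2P − Q = 0.269232, giving −½ ln(0.269232) = 0.656091.
1 − 2Q = 0.576924, giving −¼ ln(0.576924) = 0.137511.
d = 0.656091 + 0.137511 = 0.793602.

0.7936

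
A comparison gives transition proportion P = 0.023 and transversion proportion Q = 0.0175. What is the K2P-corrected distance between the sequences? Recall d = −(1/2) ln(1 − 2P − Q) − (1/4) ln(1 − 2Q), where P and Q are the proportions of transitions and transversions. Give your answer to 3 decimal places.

Under the Kimura two-parameter model, d = −½ ln(1 − 2P − Q) − ¼ ln(1 − 2Q).
1 − 2P − Q = 0.9365, giving −½ ln(0.9365) = 0.032803.
1 − 2Q = 0.965, giving −¼ ln(0.965) = 0.008907.
d = 0.032803 + 0.008907 = 0.041710.

0.042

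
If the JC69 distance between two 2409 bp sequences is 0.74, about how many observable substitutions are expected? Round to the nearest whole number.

Invert JC69: p = (3/4)(1 − e^(−4d/3)) = 0.75 × (1 − e^(-0.986667)) = 0.75 × (1 − 0.372817) = 0.470387.
Expected differing sites = pL ≈ 0.470387 × 2409 = 1133.162283 ≈ 1133.

1133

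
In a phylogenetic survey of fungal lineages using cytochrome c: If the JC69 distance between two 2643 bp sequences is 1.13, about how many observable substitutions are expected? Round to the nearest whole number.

Invert JC69: p = (3/4)(1 − e^(−4d/3)) = 0.75 × (1 − e^(-1.506667)) = 0.75 × (1 − 0.221647) = 0.583765.
Expected differing sites = pL ≈ 0.583765 × 2643 = 1542.890895 ≈ 1543.

1543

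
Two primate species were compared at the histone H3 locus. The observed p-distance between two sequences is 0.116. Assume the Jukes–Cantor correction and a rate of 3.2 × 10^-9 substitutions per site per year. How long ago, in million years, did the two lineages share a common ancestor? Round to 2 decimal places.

19.69

d = −(3/4) ln(1 − 4p/3) = −0.75 ln(1 − 0.154667) = −0.75 ln(0.845333)
  = −0.75 × (-0.168025) = 0.126019 substitutions/site.
Under a molecular clock d = 2μt, so t = d/(2μ) = 0.126019 / (2 × 3.2 × 10^-9) = 19.69 million years.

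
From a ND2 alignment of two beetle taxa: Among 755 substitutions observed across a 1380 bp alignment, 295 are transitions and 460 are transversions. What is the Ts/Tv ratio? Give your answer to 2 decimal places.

0.64

R = 295/460 = 0.641304… ≈ 0.64 (to 2 d.p.).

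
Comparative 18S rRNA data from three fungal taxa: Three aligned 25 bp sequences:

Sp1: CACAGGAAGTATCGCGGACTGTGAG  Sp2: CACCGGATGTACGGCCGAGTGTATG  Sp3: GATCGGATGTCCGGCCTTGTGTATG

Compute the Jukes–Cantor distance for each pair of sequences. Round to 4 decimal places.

Sp1–Sp2: 8/25 sites differ → p = 0.32, d = −0.75 ln(1 − 0.426667) = 0.417216 ≈ 0.4172.
Sp1–Sp3: 13/25 sites differ → p = 0.52, d = −0.75 ln(1 − 0.693333) = 0.886495 ≈ 0.8865.
Sp2–Sp3: 5/25 sites differ → p = 0.2, d = −0.75 ln(1 − 0.266667) = 0.232617 ≈ 0.2326.

d(Sp1,Sp2) = 0.4172, d(Sp1,Sp3) = 0.8865, d(Sp2,Sp3) = 0.2326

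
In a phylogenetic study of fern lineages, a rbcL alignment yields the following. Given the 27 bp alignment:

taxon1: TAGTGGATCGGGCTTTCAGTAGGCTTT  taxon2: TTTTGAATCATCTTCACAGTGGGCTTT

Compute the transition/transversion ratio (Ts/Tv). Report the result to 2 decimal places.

Transitions are A↔G and C↔T; transversions are all other mismatches.
Transitions: 5. Transversions: 5.
R = 5/5 = 1.00.

1.00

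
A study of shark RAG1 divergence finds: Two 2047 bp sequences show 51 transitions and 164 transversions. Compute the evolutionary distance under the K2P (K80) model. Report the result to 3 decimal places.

P = 51/2047 ≈ 0.024915 and Q = 164/2047 ≈ 0.080117.
Under the Kimura two-parameter model, d = −½ ln(1 − 2P − Q) − ¼ ln(1 − 2Q).
1 − 2P − Q = 0.870053, giving −½ ln(0.870053) = 0.069601.
1 − 2Q = 0.839766, giving −¼ ln(0.839766) = 0.043658.
d = 0.069601 + 0.043658 = 0.113259.

0.113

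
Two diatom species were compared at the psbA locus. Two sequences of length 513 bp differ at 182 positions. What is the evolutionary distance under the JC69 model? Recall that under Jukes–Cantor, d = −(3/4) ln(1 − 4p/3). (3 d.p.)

p = 182/513 ≈ 0.354776.
d = −(3/4) ln(1 − 4p/3) = −0.75 ln(1 − 0.473035) = −0.75 ln(0.526965)
  = −0.75 × (-0.640621) = 0.480466 substitutions/site.

0.480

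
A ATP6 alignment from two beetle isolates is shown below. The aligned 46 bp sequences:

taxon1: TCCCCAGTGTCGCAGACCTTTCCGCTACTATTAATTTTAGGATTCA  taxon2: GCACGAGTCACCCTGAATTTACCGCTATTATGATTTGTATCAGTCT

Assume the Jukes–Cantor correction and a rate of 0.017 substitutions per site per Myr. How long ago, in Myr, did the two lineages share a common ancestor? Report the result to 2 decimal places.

The sequences differ at 18 of 46 sites, so p = 18/46 ≈ 0.391304.
d = −(3/4) ln(1 − 4p/3) = −0.75 ln(1 − 0.521739) = −0.75 ln(0.478261)
  = −0.75 × (-0.737599) = 0.553199 substitutions/site.
Under a molecular clock d = 2μt, so t = d/(2μ) = 0.553199 / (2 × 0.017) = 16.27 Myr.

16.27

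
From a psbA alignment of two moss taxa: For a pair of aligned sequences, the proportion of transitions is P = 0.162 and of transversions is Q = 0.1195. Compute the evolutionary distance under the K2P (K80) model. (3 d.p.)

0.361

Under the Kimura two-parameter model, d = −½ ln(1 − 2P − Q) − ¼ ln(1 − 2Q).
1 − 2P − Q = 0.5565, giving −½ ln(0.5565) = 0.293044.
1 − 2Q = 0.761, giving −¼ ln(0.761) = 0.068280.
d = 0.293044 + 0.068280 = 0.361324.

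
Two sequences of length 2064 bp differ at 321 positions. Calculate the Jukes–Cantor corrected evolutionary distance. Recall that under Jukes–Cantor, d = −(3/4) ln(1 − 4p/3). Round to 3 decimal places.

p = 321/2064 ≈ 0.155523.
d = −(3/4) ln(1 − 4p/3) = −0.75 ln(1 − 0.207364) = −0.75 ln(0.792636)
  = −0.75 × (-0.232391) = 0.174293 substitutions/site.

0.174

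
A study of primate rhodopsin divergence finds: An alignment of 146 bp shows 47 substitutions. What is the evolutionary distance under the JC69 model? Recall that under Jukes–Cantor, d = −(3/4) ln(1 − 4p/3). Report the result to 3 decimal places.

p = 47/146 ≈ 0.321918.
d = −(3/4) ln(1 − 4p/3) = −0.75 ln(1 − 0.429224) = −0.75 ln(0.570776)
  = −0.75 × (-0.560758) = 0.420569 substitutions/site.

0.421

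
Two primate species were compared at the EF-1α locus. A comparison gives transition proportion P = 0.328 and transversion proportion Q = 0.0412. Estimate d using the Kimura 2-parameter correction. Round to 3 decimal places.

0.619

Under the Kimura two-parameter model, d = −½ ln(1 − 2P − Q) − ¼ ln(1 − 2Q).
1 − 2P − Q = 0.3028, giving −½ ln(0.3028) = 0.597341.
1 − 2Q = 0.9176, giving −¼ ln(0.9176) = 0.021498.
d = 0.597341 + 0.021498 = 0.618839.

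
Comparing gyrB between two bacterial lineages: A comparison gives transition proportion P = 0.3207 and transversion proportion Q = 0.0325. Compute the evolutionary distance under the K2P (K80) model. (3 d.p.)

0.577

Under the Kimura two-parameter model, d = −½ ln(1 − 2P − Q) − ¼ ln(1 − 2Q).
1 − 2P − Q = 0.3261, giving −½ ln(0.3261) = 0.560276.
1 − 2Q = 0.935, giving −¼ ln(0.935) = 0.016802.
d = 0.560276 + 0.016802 = 0.577078.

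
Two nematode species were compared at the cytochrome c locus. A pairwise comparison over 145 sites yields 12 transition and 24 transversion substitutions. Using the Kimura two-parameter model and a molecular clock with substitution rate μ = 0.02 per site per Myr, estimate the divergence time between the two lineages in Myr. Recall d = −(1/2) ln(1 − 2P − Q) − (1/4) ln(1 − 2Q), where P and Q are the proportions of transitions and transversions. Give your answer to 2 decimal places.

7.54

P = 12/145 ≈ 0.082759 and Q = 24/145 ≈ 0.165517.
Under the Kimura two-parameter model, d = −½ ln(1 − 2P − Q) − ¼ ln(1 − 2Q).
1 − 2P − Q = 0.668965, giving −½ ln(0.668965) = 0.201012.
1 − 2Q = 0.668966, giving −¼ ln(0.668966) = 0.100506.
d = 0.201012 + 0.100506 = 0.301518.
Under a molecular clock d = 2μt, so t = d/(2μ) = 0.301518 / (2 × 0.02) = 7.54 Myr.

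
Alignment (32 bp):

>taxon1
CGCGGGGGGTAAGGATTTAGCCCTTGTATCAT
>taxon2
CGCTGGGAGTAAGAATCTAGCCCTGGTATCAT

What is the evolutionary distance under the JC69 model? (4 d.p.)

0.1752

The sequences differ at 5 of 32 sites (4, 8, 14, 17, 25), so p = 5/32 = 0.15625.
d = −(3/4) ln(1 − 4p/3) = −0.75 ln(1 − 0.208333) = −0.75 ln(0.791667)
  = −0.75 × (-0.233614) = 0.175211 substitutions/site.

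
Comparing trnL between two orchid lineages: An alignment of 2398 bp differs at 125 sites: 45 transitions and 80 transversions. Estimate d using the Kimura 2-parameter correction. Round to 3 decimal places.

P = 45/2398 ≈ 0.018766 and Q = 80/2398 ≈ 0.033361.
Under the Kimura two-parameter model, d = −½ ln(1 − 2P − Q) − ¼ ln(1 − 2Q).
1 − 2P − Q = 0.929107, giving −½ ln(0.929107) = 0.036766.
1 − 2Q = 0.933278, giving −¼ ln(0.933278) = 0.017263.
d = 0.036766 + 0.017263 = 0.054029.

0.054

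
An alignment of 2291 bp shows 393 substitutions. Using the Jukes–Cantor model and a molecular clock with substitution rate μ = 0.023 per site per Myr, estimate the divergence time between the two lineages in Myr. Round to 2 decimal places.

p = 393/2291 ≈ 0.171541.
d = −(3/4) ln(1 − 4p/3) = −0.75 ln(1 − 0.228721) = −0.75 ln(0.771279)
  = −0.75 × (-0.259705) = 0.194779 substitutions/site.
Under a molecular clock d = 2μt, so t = d/(2μ) = 0.194779 / (2 × 0.023) = 4.23 Myr.

4.23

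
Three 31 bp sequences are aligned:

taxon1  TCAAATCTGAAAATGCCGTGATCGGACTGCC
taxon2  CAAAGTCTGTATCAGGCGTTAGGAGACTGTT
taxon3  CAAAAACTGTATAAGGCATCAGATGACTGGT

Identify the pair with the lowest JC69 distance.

taxon1–taxon2: 14/31 differ, p = 0.452, d = 0.691.
taxon1–taxon3: 14/31 differ, p = 0.452, d = 0.691.
taxon2–taxon3: 8/31 differ, p = 0.258, d = 0.316.
The smallest distance is between taxon2 and taxon3.

taxon2 and taxon3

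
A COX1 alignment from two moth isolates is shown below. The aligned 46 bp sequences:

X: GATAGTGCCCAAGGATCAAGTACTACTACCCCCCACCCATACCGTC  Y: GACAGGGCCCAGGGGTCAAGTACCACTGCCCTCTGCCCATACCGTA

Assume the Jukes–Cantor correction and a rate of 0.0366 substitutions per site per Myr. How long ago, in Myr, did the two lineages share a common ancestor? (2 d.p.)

The sequences differ at 10 of 46 sites (3, 6, 12, 15, 24, 28, 32, 34, 35, 46), so p = 10/46 ≈ 0.217391.
d = −(3/4) ln(1 − 4p/3) = −0.75 ln(1 − 0.289855) = −0.75 ln(0.710145)
  = −0.75 × (-0.342286) = 0.256715 substitutions/site.
Under a molecular clock d = 2μt, so t = d/(2μ) = 0.256715 / (2 × 0.0366) = 3.51 Myr.

3.51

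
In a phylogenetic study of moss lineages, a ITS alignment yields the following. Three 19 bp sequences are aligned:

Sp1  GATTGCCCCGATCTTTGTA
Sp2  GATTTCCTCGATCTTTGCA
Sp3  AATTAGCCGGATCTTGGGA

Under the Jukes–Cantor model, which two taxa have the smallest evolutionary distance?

Sp1 and Sp2

Sp1–Sp2: 3/19 differ, p = 0.158, d = 0.177.
Sp1–Sp3: 6/19 differ, p = 0.316, d = 0.410.
Sp2–Sp3: 7/19 differ, p = 0.368, d = 0.507.
The smallest distance is between Sp1 and Sp2.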